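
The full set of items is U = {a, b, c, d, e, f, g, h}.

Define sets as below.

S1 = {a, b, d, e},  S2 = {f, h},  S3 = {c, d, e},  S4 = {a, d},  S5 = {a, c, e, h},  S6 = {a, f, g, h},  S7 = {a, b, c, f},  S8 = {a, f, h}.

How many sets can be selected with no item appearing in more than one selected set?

S3, S8 are pairwise disjoint (S3={c,d,e}; S8={a,f,h}).
Every remaining set overlaps one of these, and no 3 of the listed sets are pairwise disjoint, so 2 is the maximum.

2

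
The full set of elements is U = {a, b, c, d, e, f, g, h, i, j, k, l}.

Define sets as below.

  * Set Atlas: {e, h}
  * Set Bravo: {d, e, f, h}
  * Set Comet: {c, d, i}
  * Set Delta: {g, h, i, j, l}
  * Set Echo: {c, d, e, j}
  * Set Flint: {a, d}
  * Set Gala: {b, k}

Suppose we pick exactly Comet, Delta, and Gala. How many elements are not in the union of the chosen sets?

3

Union of Comet, Delta, Gala = {b, c, d, g, h, i, j, k, l}.
Not covered: a, e, f — 3 elements.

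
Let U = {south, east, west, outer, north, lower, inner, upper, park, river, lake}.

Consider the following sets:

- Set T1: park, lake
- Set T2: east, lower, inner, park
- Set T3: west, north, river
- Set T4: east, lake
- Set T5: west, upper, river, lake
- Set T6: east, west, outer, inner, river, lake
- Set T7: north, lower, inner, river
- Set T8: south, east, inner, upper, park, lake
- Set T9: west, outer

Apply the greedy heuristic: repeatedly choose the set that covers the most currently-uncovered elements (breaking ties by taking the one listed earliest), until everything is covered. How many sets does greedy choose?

3

Greedy: pick T6 (covers 6 new) → pick T8 (covers 3 new) → pick T7 (covers 2 new). Total picks: 3.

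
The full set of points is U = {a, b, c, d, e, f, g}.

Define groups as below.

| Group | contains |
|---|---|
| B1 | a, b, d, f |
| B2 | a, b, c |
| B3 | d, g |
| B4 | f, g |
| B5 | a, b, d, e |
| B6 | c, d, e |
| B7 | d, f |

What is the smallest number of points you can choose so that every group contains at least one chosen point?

3

H = {c, d, g} meets every group (each contains at least one member of H), and |H| = 3.
No choice of 2 points meets every group, so 3 is the minimum.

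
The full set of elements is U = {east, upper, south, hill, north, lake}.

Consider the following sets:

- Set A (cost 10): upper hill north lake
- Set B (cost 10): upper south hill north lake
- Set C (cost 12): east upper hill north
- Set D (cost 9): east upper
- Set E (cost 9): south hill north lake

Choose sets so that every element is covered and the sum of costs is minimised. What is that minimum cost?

D, E together cover every element (D ∪ E = {east, upper, south, hill, north, lake}); total cost 9 + 9 = 18.
The greedy pick B, D costs 19; no covering selection beats 18.

18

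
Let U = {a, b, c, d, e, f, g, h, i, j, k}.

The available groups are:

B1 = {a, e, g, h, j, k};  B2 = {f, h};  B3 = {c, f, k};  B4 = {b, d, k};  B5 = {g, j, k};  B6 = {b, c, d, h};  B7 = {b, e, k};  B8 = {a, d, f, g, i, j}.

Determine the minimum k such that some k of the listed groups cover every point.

Take {B6, B7, B8}. Their union is {a, b, c, d, e, f, g, h, i, j, k}, which is all 11 points.
Only B8 contains i, so B8 is forced; the remaining 5 points need at least 2 more groups (each remaining group adds at most 3) — so at least 3 groups are needed, and 3 is optimal.

3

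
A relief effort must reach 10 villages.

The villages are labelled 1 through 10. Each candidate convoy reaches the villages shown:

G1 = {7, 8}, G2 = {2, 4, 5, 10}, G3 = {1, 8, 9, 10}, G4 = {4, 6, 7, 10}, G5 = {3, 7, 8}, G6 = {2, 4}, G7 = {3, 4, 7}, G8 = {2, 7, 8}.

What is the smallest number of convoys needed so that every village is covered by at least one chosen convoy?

4

Take {G2, G3, G4, G7}. Their union is {1, 2, 3, 4, 5, 6, 7, 8, 9, 10}, which is all 10 villages.
No 3 of the 8 convoys cover everything (all 56 combinations miss at least one village), so 4 is optimal.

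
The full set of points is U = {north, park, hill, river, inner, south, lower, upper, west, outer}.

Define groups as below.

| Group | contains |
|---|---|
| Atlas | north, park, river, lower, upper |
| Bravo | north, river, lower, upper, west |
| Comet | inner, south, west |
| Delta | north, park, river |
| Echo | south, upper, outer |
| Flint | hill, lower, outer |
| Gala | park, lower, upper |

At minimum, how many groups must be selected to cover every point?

Take {Atlas, Comet, Flint}. Their union is {north, park, hill, river, inner, south, lower, upper, west, outer}, which is all 10 points.
Only Flint contains hill, so Flint is forced; the remaining 7 points need at least 2 more groups (each remaining group adds at most 4) — so at least 3 groups are needed, and 3 is optimal.

3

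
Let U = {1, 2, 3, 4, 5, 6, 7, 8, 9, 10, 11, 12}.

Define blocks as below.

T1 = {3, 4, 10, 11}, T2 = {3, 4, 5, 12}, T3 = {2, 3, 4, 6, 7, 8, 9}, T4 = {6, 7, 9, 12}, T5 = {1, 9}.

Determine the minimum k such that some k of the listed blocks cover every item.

T1, T2, T3, and T5 cover everything between them: the union {1, 2, 3, 4, 5, 6, 7, 8, 9, 10, 11, 12} is all of U.
Only T3 contains 2, so T3 is forced; the remaining 5 items need at least 3 more blocks (each remaining block adds at most 2) — so at least 4 blocks are needed, and 4 is optimal.

4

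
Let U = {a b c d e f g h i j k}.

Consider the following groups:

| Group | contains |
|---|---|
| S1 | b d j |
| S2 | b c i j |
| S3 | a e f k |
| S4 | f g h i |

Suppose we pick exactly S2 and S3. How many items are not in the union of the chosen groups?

3

Union of S2, S3 = {a, b, c, e, f, i, j, k}.
Not covered: d, g, h — 3 items.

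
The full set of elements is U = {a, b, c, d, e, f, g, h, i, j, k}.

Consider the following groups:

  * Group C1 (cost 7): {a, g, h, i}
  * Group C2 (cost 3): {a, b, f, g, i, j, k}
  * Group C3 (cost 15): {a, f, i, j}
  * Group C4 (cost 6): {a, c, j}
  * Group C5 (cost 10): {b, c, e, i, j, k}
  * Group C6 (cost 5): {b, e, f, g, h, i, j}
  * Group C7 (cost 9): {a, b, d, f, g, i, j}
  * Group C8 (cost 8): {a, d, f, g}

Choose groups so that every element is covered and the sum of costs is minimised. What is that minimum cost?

22

C2, C4, C6, C8 together cover every element (C2 ∪ C4 ∪ C6 ∪ C8 = {a, b, c, d, e, f, g, h, i, j, k}); total cost 3 + 6 + 5 + 8 = 22.
No covering selection has total cost below 22.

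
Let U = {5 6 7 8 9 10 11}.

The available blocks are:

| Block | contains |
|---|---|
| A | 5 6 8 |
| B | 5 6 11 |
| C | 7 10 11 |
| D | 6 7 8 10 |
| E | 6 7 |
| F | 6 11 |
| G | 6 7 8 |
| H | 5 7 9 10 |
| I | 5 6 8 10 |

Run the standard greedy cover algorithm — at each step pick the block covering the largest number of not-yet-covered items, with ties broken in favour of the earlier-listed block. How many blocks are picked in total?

3

Greedy: pick D (covers 4 new) → pick B (covers 2 new) → pick H (covers 1 new). Total picks: 3.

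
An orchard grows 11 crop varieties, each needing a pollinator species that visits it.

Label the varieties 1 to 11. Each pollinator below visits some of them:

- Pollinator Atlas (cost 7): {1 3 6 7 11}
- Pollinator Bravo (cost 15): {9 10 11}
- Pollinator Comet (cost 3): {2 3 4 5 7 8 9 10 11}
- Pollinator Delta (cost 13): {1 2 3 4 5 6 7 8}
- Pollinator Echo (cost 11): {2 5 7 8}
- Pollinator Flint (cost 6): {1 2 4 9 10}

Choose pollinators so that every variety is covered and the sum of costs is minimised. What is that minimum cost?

Atlas, Comet together cover every variety (Atlas ∪ Comet = {1, 2, 3, 4, 5, 6, 7, 8, 9, 10, 11}); total cost 7 + 3 = 10.
No covering selection has total cost below 10.

10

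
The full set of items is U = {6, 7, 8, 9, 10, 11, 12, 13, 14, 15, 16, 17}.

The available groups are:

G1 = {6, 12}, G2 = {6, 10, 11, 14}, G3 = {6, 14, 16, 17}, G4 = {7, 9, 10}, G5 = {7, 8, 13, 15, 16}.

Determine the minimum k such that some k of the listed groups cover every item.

5

G1, G2, G3, G4, and G5 cover everything between them: the union {6, 7, 8, 9, 10, 11, 12, 13, 14, 15, 16, 17} is all of U.
No 4 of the 5 groups cover everything (all 5 combinations miss at least one item), so 5 is optimal.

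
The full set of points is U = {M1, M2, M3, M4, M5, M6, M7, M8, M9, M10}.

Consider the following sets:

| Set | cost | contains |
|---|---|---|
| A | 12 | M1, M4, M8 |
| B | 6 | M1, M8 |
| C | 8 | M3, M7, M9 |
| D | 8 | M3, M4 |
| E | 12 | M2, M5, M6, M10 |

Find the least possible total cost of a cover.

A, C, E together cover every point (A ∪ C ∪ E = {M1, M2, M3, M4, M5, M6, M7, M8, M9, M10}); total cost 12 + 8 + 12 = 32.
The greedy pick C, B, E, D costs 34; no covering selection beats 32.

32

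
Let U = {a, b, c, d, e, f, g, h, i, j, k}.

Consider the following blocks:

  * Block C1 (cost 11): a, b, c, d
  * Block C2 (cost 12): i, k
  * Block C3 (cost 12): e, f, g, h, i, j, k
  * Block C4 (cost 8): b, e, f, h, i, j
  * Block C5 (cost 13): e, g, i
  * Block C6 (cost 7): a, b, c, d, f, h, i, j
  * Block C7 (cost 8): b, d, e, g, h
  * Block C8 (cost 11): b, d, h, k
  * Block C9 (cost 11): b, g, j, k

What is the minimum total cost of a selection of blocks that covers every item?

19

C3, C6 together cover every item (C3 ∪ C6 = {a, b, c, d, e, f, g, h, i, j, k}); total cost 12 + 7 = 19.
No covering selection has total cost below 19.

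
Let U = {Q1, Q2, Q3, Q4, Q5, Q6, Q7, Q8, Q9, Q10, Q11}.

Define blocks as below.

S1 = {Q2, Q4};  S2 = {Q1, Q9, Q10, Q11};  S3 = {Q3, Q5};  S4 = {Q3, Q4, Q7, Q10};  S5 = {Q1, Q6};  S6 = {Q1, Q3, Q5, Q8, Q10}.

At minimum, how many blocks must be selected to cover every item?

S1 and S2 and S4 and S5 and S6 together: S1 ∪ S2 ∪ S4 ∪ S5 ∪ S6 = {Q1, Q2, Q3, Q4, Q5, Q6, Q7, Q8, Q9, Q10, Q11} — every item is covered.
No 4 of the 6 blocks cover everything (all 15 combinations miss at least one item), so 5 is optimal.

5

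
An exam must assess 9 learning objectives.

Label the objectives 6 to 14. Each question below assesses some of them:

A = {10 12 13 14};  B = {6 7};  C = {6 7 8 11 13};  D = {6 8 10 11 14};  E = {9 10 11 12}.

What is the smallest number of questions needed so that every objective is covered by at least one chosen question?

A and C and E together: A ∪ C ∪ E = {6, 7, 8, 9, 10, 11, 12, 13, 14} — every objective is covered.
Only E contains 9, so E is forced; the remaining 5 objectives need at least 2 more questions (each remaining question adds at most 4) — so at least 3 questions are needed, and 3 is optimal.

3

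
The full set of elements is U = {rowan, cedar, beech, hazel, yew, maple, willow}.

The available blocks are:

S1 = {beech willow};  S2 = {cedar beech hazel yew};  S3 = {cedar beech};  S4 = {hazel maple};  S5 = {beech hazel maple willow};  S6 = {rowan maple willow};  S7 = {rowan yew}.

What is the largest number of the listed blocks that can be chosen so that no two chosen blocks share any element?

S3, S4, S7 are pairwise disjoint (S3={cedar,beech}; S4={hazel,maple}; S7={rowan,yew}).
Every remaining block overlaps one of these, and no 4 of the listed blocks are pairwise disjoint, so 3 is the maximum.

3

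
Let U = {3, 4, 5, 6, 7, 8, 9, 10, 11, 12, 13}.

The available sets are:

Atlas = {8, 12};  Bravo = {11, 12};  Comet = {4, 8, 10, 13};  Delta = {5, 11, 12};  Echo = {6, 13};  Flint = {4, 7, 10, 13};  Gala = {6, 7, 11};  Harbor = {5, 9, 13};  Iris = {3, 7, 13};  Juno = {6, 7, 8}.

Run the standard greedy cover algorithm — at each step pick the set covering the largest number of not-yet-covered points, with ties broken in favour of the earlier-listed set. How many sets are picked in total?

Greedy: pick Comet (covers 4 new) → pick Delta (covers 3 new) → pick Gala (covers 2 new) → pick Harbor (covers 1 new) → pick Iris (covers 1 new). Total picks: 5.

5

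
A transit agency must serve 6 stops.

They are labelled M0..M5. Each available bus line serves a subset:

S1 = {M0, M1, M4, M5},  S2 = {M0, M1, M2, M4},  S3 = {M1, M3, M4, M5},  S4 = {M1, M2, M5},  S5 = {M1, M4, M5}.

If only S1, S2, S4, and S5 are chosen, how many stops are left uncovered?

1

Union of S1, S2, S4, S5 = {M0, M1, M2, M4, M5}.
Not covered: M3 — 1 stop.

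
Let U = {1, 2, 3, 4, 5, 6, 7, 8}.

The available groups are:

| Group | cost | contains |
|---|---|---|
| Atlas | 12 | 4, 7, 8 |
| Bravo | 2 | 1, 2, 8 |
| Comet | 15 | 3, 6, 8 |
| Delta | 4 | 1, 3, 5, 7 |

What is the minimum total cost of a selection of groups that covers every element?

Atlas, Bravo, Comet, Delta together cover every element (Atlas ∪ Bravo ∪ Comet ∪ Delta = {1, 2, 3, 4, 5, 6, 7, 8}); total cost 12 + 2 + 15 + 4 = 33.
No covering selection has total cost below 33.

33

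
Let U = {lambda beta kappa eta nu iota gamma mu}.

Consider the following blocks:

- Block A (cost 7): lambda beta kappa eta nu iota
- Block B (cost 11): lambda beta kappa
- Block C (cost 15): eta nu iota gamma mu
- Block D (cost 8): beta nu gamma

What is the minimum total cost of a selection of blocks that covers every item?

22

A, C together cover every item (A ∪ C = {lambda, beta, kappa, eta, nu, iota, gamma, mu}); total cost 7 + 15 = 22.
No covering selection has total cost below 22.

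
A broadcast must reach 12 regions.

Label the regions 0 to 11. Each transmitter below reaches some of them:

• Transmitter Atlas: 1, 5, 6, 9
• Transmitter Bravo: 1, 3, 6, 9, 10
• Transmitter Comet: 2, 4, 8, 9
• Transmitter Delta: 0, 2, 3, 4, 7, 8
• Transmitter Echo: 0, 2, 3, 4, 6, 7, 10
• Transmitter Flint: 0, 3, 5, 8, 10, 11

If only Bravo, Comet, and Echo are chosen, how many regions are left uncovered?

2

Union of Bravo, Comet, Echo = {0, 1, 2, 3, 4, 6, 7, 8, 9, 10}.
Not covered: 5, 11 — 2 regions.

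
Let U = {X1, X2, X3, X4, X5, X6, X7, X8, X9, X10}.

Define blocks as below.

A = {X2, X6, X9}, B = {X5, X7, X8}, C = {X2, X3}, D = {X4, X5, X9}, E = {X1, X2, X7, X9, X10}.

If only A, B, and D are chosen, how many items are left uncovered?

Union of A, B, D = {X2, X4, X5, X6, X7, X8, X9}.
Not covered: X1, X3, X10 — 3 items.

3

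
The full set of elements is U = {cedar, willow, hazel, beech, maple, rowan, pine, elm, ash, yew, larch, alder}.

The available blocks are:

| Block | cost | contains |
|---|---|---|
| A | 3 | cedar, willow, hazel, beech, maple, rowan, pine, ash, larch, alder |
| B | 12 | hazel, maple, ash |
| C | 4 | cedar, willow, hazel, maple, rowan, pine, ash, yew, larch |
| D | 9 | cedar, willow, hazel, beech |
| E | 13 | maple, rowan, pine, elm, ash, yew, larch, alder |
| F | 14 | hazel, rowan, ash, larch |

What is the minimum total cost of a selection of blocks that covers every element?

16

A, E together cover every element (A ∪ E = {cedar, willow, hazel, beech, maple, rowan, pine, elm, ash, yew, larch, alder}); total cost 3 + 13 = 16.
The greedy pick A, C, E costs 20; no covering selection beats 16.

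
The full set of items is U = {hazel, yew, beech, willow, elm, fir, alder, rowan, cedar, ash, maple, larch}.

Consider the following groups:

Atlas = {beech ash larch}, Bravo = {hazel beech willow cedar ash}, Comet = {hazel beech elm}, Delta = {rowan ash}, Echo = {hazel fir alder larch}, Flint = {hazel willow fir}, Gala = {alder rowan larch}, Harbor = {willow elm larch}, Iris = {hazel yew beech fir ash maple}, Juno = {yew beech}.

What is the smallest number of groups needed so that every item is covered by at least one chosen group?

Bravo and Gala and Harbor and Iris together: Bravo ∪ Gala ∪ Harbor ∪ Iris = {hazel, yew, beech, willow, elm, fir, alder, rowan, cedar, ash, maple, larch} — every item is covered.
Only Bravo contains cedar, so Bravo is forced; the remaining 7 items need at least 3 more groups (each remaining group adds at most 3) — so at least 4 groups are needed, and 4 is optimal.

4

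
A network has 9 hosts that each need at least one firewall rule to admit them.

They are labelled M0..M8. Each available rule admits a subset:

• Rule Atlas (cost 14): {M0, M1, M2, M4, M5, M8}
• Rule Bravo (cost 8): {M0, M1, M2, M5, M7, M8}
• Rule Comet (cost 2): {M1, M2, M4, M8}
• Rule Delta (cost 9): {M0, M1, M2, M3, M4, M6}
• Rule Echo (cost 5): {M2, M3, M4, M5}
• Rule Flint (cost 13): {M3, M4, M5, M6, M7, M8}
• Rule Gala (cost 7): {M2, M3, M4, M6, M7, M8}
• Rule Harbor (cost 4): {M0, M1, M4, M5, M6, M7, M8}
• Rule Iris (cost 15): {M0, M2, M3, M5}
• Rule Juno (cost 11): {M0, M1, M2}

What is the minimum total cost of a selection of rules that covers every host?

9

Echo, Harbor together cover every host (Echo ∪ Harbor = {M0, M1, M2, M3, M4, M5, M6, M7, M8}); total cost 5 + 4 = 9.
The greedy pick Comet, Harbor, Echo costs 11; no covering selection beats 9.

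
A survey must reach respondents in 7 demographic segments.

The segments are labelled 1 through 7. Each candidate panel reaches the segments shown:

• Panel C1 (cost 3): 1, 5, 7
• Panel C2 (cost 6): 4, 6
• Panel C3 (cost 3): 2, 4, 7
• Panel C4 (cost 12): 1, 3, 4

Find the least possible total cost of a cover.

C1, C2, C3, C4 together cover every segment (C1 ∪ C2 ∪ C3 ∪ C4 = {1, 2, 3, 4, 5, 6, 7}); total cost 3 + 6 + 3 + 12 = 24.
No covering selection has total cost below 24.

24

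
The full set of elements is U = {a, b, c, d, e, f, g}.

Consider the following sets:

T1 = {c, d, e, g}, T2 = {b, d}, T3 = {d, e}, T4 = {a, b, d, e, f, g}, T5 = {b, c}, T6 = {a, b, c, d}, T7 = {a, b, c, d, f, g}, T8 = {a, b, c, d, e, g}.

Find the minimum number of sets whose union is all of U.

2

Take {T1, T7}. Their union is {a, b, c, d, e, f, g}, which is all 7 elements.
No single set has all 7 elements (the largest, T4, has 6), so 2 is optimal.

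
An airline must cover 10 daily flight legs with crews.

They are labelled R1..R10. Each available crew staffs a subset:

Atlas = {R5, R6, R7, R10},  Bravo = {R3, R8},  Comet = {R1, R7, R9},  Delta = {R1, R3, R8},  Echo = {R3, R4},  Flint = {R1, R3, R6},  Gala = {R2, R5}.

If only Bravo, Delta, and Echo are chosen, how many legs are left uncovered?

6

Union of Bravo, Delta, Echo = {R1, R3, R4, R8}.
Not covered: R2, R5, R6, R7, R9, R10 — 6 legs.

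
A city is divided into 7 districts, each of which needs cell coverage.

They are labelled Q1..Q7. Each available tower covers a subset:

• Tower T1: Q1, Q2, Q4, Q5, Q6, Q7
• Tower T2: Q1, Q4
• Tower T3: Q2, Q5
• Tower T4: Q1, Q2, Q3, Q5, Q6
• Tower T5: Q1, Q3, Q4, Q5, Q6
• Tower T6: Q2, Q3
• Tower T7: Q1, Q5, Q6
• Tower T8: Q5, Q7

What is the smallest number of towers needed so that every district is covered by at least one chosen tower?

T1 and T4 together: T1 ∪ T4 = {Q1, Q2, Q3, Q4, Q5, Q6, Q7} — every district is covered.
No single tower has all 7 districts (the largest, T1, has 6), so 2 is optimal.

2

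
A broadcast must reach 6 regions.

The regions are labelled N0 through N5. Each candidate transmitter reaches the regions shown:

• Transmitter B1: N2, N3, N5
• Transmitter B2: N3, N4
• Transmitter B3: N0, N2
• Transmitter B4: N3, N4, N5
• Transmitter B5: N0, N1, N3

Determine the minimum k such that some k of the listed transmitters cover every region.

B1 and B4 and B5 together: B1 ∪ B4 ∪ B5 = {N0, N1, N2, N3, N4, N5} — every region is covered.
Only B5 contains N1, so B5 is forced; the remaining 3 regions need at least 2 more transmitters (each remaining transmitter adds at most 2) — so at least 3 transmitters are needed, and 3 is optimal.

3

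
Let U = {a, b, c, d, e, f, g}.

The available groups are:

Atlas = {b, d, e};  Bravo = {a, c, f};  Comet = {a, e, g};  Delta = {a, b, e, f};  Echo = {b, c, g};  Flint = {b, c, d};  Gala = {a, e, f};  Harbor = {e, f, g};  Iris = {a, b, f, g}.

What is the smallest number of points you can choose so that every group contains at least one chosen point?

3

H = {b, e, f} meets every group (each contains at least one member of H), and |H| = 3.
No choice of 2 points meets every group, so 3 is the minimum.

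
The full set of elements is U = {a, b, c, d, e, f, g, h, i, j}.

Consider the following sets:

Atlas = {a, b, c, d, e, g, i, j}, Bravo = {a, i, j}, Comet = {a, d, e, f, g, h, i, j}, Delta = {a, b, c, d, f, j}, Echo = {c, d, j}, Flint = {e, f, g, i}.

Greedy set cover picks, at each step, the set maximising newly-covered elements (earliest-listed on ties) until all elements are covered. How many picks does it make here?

2

Greedy: pick Atlas (covers 8 new) → pick Comet (covers 2 new). Total picks: 2.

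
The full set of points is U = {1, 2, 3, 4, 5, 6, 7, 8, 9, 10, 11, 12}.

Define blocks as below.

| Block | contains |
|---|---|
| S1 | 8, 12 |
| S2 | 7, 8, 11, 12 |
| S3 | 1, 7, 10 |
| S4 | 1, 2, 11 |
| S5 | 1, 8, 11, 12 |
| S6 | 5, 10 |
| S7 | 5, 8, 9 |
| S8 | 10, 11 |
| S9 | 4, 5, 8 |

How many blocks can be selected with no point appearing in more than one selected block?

3

S1, S4, S6 are pairwise disjoint (S1={8,12}; S4={1,2,11}; S6={5,10}).
Every remaining block overlaps one of these, and no 4 of the listed blocks are pairwise disjoint, so 3 is the maximum.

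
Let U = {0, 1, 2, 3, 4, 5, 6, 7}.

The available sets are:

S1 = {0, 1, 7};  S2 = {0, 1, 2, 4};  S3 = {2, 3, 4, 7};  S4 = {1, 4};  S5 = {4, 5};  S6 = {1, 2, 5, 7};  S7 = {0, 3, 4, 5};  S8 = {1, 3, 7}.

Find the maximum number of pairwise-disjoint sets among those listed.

S5, S8 are pairwise disjoint (S5={4,5}; S8={1,3,7}).
Every remaining set overlaps one of these, and no 3 of the listed sets are pairwise disjoint, so 2 is the maximum.

2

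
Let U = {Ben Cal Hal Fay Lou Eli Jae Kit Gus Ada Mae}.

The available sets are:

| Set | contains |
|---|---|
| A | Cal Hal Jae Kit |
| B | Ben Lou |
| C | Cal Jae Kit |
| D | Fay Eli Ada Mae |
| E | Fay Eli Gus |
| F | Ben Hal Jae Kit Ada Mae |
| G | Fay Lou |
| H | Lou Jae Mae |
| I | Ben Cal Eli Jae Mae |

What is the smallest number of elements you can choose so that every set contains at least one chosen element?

T = {Ben, Fay, Jae} meets every set (each contains at least one member of T), and |T| = 3.
The sets B, C, D are pairwise disjoint, so any hitting set needs a separate element for each — at least 3. Hence 3 is optimal.

3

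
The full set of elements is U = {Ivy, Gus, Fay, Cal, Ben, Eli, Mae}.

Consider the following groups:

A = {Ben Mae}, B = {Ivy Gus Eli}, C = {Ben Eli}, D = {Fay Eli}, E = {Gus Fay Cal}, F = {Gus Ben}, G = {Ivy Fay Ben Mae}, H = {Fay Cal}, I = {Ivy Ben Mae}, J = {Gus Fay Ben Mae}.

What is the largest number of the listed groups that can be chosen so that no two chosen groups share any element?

A, B, H are pairwise disjoint (A={Ben,Mae}; B={Ivy,Gus,Eli}; H={Fay,Cal}).
Every remaining group overlaps one of these, and no 4 of the listed groups are pairwise disjoint, so 3 is the maximum.

3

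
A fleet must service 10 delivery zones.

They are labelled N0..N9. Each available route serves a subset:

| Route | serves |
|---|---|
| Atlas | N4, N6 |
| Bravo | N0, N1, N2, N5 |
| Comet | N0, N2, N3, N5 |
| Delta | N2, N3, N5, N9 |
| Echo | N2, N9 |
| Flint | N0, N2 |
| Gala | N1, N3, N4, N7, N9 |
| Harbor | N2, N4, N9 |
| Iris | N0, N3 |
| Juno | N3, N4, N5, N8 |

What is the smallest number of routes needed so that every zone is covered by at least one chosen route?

Atlas and Flint and Gala and Juno together: Atlas ∪ Flint ∪ Gala ∪ Juno = {N0, N1, N2, N3, N4, N5, N6, N7, N8, N9} — every zone is covered.
No 3 of the 10 routes cover everything (all 120 combinations miss at least one zone), so 4 is optimal.

4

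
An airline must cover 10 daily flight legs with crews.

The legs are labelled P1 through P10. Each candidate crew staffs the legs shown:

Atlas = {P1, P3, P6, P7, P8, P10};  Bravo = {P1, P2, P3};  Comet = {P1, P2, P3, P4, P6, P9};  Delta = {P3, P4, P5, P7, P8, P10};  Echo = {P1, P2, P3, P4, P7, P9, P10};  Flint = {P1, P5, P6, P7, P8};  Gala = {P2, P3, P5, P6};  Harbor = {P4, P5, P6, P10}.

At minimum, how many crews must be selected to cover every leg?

Take {Comet, Delta}. Their union is {P1, P2, P3, P4, P5, P6, P7, P8, P9, P10}, which is all 10 legs.
No single crew has all 10 legs (the largest, Echo, has 7), so 2 is optimal.

2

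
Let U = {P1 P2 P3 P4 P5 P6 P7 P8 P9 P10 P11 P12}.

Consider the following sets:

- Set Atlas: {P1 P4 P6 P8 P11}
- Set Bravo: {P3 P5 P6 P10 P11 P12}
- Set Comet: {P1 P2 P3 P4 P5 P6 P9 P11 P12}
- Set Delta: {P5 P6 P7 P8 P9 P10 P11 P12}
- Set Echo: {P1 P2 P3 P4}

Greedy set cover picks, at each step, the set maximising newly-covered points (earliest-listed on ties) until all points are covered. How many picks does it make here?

Greedy: pick Comet (covers 9 new) → pick Delta (covers 3 new). Total picks: 2.

2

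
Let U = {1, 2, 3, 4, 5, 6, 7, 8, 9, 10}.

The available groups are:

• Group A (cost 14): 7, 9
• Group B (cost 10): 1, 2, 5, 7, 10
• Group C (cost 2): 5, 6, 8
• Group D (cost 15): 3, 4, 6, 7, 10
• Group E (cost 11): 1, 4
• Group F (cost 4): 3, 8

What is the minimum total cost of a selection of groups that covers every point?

A, B, C, E, F together cover every point (A ∪ B ∪ C ∪ E ∪ F = {1, 2, 3, 4, 5, 6, 7, 8, 9, 10}); total cost 14 + 10 + 2 + 11 + 4 = 41.
No covering selection has total cost below 41.

41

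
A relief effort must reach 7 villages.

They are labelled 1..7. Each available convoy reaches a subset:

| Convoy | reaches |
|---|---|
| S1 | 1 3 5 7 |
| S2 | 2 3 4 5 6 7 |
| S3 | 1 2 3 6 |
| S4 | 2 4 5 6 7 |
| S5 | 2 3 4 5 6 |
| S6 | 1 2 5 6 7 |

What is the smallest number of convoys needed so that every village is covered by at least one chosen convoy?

Take {S3, S4}. Their union is {1, 2, 3, 4, 5, 6, 7}, which is all 7 villages.
No single convoy has all 7 villages (the largest, S2, has 6), so 2 is optimal.

2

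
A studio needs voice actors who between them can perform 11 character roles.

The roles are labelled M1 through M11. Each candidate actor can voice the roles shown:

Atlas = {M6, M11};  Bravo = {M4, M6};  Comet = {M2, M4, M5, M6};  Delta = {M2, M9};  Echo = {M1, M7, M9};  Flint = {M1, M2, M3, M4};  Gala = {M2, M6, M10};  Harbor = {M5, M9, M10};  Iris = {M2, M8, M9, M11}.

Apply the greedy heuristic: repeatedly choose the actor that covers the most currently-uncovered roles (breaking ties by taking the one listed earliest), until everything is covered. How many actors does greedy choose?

5

Greedy: pick Comet (covers 4 new) → pick Echo (covers 3 new) → pick Iris (covers 2 new) → pick Flint (covers 1 new) → pick Gala (covers 1 new). Total picks: 5.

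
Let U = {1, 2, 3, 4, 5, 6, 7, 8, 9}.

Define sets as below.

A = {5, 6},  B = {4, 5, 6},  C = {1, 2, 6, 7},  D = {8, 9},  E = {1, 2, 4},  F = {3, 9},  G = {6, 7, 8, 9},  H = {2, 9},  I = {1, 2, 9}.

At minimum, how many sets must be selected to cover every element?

4

B and F and G and I together: B ∪ F ∪ G ∪ I = {1, 2, 3, 4, 5, 6, 7, 8, 9} — every element is covered.
No 3 of the 9 sets cover everything (all 84 combinations miss at least one element), so 4 is optimal.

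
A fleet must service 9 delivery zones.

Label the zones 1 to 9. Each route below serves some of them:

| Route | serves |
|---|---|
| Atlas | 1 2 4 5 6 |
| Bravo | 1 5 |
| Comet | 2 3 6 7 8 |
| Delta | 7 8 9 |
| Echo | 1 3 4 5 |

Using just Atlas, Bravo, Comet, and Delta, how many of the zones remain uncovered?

Union of Atlas, Bravo, Comet, Delta = {1, 2, 3, 4, 5, 6, 7, 8, 9} — that's every zone, so 0 are uncovered.

0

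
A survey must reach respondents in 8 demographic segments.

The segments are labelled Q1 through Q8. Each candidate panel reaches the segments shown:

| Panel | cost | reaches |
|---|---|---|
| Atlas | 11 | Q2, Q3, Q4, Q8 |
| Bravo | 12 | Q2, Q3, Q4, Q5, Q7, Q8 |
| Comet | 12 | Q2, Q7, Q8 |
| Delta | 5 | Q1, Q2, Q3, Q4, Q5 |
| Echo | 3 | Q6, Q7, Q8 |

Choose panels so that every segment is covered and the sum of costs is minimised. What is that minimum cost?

Delta, Echo together cover every segment (Delta ∪ Echo = {Q1, Q2, Q3, Q4, Q5, Q6, Q7, Q8}); total cost 5 + 3 = 8.
No covering selection has total cost below 8.

8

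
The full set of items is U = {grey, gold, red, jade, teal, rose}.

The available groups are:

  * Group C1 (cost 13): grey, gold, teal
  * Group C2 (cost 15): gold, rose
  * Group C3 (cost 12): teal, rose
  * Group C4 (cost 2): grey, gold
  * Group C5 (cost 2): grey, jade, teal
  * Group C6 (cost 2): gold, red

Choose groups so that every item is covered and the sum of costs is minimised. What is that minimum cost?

C3, C5, C6 together cover every item (C3 ∪ C5 ∪ C6 = {grey, gold, red, jade, teal, rose}); total cost 12 + 2 + 2 = 16.
No covering selection has total cost below 16.

16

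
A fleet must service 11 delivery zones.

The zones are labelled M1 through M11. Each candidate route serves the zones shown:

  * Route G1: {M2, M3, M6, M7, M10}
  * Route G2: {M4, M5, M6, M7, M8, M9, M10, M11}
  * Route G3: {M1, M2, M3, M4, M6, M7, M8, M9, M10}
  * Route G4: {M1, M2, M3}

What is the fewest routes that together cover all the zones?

2

G2 and G4 together: G2 ∪ G4 = {M1, M2, M3, M4, M5, M6, M7, M8, M9, M10, M11} — every zone is covered.
No single route has all 11 zones (the largest, G3, has 9), so 2 is optimal.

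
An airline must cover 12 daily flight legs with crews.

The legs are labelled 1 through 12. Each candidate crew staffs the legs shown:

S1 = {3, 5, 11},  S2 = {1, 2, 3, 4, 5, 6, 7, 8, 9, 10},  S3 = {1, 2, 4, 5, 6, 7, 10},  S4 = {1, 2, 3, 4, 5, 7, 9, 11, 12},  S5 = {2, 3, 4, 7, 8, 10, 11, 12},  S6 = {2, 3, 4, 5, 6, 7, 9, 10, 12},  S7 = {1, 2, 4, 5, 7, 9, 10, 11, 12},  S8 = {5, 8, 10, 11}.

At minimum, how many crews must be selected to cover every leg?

2

Take {S2, S7}. Their union is {1, 2, 3, 4, 5, 6, 7, 8, 9, 10, 11, 12}, which is all 12 legs.
No single crew has all 12 legs (the largest, S2, has 10), so 2 is optimal.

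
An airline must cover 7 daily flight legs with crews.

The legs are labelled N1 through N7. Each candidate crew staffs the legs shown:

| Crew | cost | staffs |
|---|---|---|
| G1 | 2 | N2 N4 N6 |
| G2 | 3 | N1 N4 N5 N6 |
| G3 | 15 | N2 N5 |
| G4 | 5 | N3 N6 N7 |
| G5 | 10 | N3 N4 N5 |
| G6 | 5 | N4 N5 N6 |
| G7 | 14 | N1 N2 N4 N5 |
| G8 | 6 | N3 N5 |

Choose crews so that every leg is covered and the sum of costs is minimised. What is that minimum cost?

10

G1, G2, G4 together cover every leg (G1 ∪ G2 ∪ G4 = {N1, N2, N3, N4, N5, N6, N7}); total cost 2 + 3 + 5 = 10.
No covering selection has total cost below 10.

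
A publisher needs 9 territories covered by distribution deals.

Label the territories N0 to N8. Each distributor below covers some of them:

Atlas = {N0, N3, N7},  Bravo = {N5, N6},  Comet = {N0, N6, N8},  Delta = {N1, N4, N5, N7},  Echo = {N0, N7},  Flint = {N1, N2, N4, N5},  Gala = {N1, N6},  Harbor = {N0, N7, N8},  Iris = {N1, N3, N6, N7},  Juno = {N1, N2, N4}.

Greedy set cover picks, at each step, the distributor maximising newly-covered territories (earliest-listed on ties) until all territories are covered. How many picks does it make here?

4

Greedy: pick Delta (covers 4 new) → pick Comet (covers 3 new) → pick Atlas (covers 1 new) → pick Flint (covers 1 new). Total picks: 4.
(The true minimum cover uses only 3 distributors, so greedy is not optimal here.)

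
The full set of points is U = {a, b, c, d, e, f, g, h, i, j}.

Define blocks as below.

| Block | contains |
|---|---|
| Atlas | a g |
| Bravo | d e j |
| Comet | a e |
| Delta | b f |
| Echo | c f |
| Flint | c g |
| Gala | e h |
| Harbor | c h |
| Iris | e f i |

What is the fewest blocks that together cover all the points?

Take {Atlas, Bravo, Delta, Harbor, Iris}. Their union is {a, b, c, d, e, f, g, h, i, j}, which is all 10 points.
Only Bravo contains d, so Bravo is forced; the remaining 7 points need at least 4 more blocks (each remaining block adds at most 2) — so at least 5 blocks are needed, and 5 is optimal.

5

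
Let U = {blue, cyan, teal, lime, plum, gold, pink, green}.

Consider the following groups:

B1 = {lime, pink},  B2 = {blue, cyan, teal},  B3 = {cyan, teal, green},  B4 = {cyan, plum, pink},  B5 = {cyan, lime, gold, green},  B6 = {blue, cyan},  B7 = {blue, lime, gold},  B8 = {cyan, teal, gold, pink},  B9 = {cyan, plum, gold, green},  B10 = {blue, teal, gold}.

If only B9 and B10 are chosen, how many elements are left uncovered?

2

Union of B9, B10 = {blue, cyan, teal, plum, gold, green}.
Not covered: lime, pink — 2 elements.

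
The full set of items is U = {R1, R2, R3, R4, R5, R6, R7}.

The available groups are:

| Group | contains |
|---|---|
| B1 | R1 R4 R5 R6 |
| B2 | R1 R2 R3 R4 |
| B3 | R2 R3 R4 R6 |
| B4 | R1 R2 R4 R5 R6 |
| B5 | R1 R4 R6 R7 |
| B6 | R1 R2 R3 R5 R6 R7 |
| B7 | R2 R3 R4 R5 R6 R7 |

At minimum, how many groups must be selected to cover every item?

2

B3 and B6 together: B3 ∪ B6 = {R1, R2, R3, R4, R5, R6, R7} — every item is covered.
No single group has all 7 items (the largest, B6, has 6), so 2 is optimal.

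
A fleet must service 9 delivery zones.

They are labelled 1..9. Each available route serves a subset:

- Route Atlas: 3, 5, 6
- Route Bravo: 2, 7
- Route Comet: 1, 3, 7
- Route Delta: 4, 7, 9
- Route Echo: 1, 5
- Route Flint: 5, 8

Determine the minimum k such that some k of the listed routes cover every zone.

5

Take {Atlas, Bravo, Delta, Echo, Flint}. Their union is {1, 2, 3, 4, 5, 6, 7, 8, 9}, which is all 9 zones.
No 4 of the 6 routes cover everything (all 15 combinations miss at least one zone), so 5 is optimal.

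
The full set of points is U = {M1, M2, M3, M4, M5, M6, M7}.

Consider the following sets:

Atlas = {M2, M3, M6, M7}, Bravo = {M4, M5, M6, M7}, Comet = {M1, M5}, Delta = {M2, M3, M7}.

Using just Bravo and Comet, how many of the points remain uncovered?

Union of Bravo, Comet = {M1, M4, M5, M6, M7}.
Not covered: M2, M3 — 2 points.

2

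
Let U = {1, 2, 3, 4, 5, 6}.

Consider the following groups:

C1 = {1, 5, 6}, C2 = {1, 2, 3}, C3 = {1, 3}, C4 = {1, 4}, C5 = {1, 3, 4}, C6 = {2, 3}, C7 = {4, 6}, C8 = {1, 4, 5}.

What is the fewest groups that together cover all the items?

Take {C1, C2, C7}. Their union is {1, 2, 3, 4, 5, 6}, which is all 6 items.
No 2 of the 8 groups cover everything (all 28 combinations miss at least one item), so 3 is optimal.

3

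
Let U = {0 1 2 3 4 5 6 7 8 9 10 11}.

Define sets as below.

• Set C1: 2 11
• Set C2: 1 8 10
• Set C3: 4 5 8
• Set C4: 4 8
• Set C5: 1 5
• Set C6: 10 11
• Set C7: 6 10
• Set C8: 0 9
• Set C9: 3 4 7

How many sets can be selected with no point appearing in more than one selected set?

C1, C5, C7, C8, C9 are pairwise disjoint (C1={2,11}; C5={1,5}; C7={6,10}; C8={0,9}; C9={3,4,7}).
Every remaining set overlaps one of these, and no 6 of the listed sets are pairwise disjoint, so 5 is the maximum.

5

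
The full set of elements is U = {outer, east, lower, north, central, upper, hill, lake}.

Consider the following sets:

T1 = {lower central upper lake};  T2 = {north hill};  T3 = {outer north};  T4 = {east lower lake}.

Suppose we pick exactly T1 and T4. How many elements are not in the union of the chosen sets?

3

Union of T1, T4 = {east, lower, central, upper, lake}.
Not covered: outer, north, hill — 3 elements.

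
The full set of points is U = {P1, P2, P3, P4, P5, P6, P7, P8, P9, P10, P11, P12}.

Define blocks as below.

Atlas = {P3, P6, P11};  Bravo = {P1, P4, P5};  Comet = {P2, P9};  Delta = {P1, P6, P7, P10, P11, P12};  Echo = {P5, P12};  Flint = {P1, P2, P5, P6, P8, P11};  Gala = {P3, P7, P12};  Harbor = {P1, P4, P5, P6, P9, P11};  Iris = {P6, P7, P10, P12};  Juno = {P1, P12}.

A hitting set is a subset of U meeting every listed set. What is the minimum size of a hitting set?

H = {P2, P4, P11, P12} meets every block (each contains at least one member of H), and |H| = 4.
No choice of 3 points meets every block, so 4 is the minimum.

4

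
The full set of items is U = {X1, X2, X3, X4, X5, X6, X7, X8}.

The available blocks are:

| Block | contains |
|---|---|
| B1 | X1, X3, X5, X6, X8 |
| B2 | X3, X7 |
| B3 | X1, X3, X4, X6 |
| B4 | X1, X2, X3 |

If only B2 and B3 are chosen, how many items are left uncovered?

Union of B2, B3 = {X1, X3, X4, X6, X7}.
Not covered: X2, X5, X8 — 3 items.

3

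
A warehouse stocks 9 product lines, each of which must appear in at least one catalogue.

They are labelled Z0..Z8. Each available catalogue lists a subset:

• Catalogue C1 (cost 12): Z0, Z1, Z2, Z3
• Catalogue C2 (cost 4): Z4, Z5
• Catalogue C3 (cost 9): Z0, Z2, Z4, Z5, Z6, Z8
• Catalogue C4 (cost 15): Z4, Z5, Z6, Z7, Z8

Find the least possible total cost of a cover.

C1, C4 together cover every product (C1 ∪ C4 = {Z0, Z1, Z2, Z3, Z4, Z5, Z6, Z7, Z8}); total cost 12 + 15 = 27.
The greedy pick C3, C1, C4 costs 36; no covering selection beats 27.

27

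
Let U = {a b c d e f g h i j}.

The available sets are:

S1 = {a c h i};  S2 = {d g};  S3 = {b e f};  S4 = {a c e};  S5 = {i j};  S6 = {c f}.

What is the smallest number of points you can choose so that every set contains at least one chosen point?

4

T = {b, c, d, i} meets every set (each contains at least one member of T), and |T| = 4.
No choice of 3 points meets every set, so 4 is the minimum.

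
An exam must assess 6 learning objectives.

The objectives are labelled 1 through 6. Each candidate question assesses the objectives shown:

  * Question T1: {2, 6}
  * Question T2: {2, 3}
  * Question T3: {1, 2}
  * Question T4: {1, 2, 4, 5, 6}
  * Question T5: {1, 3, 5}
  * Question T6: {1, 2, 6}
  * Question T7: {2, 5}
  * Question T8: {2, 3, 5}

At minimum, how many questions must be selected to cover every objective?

2

T4 and T8 together: T4 ∪ T8 = {1, 2, 3, 4, 5, 6} — every objective is covered.
No single question has all 6 objectives (the largest, T4, has 5), so 2 is optimal.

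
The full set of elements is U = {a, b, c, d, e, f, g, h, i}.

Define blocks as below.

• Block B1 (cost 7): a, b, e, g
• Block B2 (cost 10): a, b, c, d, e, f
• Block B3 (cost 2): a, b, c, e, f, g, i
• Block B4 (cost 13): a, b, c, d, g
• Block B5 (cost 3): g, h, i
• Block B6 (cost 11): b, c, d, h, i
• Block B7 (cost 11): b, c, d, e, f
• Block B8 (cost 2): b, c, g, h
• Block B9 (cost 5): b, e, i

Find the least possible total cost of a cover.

13

B3, B6 together cover every element (B3 ∪ B6 = {a, b, c, d, e, f, g, h, i}); total cost 2 + 11 = 13.
The greedy pick B3, B8, B2 costs 14; no covering selection beats 13.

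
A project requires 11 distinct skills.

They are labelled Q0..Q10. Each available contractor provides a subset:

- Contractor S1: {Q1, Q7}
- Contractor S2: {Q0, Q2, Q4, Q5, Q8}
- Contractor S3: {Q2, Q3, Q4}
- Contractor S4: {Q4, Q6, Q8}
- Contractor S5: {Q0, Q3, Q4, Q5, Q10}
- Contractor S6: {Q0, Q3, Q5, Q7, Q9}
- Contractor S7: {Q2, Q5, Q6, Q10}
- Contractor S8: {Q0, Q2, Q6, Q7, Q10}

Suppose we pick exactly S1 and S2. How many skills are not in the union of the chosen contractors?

Union of S1, S2 = {Q0, Q1, Q2, Q4, Q5, Q7, Q8}.
Not covered: Q3, Q6, Q9, Q10 — 4 skills.

4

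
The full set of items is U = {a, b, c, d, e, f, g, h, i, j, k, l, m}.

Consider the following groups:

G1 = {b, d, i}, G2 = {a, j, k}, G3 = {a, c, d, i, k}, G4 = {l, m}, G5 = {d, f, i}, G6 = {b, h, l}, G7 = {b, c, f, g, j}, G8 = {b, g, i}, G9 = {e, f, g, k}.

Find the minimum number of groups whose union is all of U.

G3 and G4 and G6 and G7 and G9 together: G3 ∪ G4 ∪ G6 ∪ G7 ∪ G9 = {a, b, c, d, e, f, g, h, i, j, k, l, m} — every item is covered.
No 4 of the 9 groups cover everything (all 126 combinations miss at least one item), so 5 is optimal.

5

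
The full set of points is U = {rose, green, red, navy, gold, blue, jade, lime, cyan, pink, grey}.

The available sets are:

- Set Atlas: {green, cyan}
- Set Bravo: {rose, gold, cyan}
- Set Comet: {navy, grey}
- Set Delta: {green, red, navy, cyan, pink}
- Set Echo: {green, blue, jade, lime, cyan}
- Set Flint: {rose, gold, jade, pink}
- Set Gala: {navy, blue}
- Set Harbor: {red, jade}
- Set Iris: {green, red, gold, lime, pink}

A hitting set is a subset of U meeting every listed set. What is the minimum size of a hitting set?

4

H = {rose, green, navy, jade} meets every set (each contains at least one member of H), and |H| = 4.
No choice of 3 points meets every set, so 4 is the minimum.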